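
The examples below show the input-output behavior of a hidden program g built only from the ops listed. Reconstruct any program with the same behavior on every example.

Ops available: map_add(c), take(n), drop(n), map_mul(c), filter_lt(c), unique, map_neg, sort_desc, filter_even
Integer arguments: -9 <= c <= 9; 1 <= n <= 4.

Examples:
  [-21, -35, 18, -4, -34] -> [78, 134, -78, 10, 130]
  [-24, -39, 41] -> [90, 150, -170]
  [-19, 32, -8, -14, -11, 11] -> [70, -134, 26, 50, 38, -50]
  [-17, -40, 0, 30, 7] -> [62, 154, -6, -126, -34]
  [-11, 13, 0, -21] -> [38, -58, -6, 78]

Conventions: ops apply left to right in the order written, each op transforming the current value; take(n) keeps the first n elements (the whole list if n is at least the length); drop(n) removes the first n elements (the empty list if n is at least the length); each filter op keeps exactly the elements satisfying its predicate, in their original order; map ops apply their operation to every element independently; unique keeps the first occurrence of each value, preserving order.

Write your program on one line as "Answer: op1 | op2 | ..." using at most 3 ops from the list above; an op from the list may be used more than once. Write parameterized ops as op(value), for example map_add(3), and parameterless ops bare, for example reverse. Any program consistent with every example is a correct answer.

map_mul(-4) | map_add(-7) | map_add(1)

Check, running the answer program on each example:
  [-21, -35, 18, -4, -34] -> [84, 140, -72, 16, 136] -> [77, 133, -79, 9, 129] -> [78, 134, -78, 10, 130]
  [-24, -39, 41] -> [96, 156, -164] -> [89, 149, -171] -> [90, 150, -170]
  [-19, 32, -8, -14, -11, 11] -> [76, -128, 32, 56, 44, -44] -> [69, -135, 25, 49, 37, -51] -> [70, -134, 26, 50, 38, -50]
  [-17, -40, 0, 30, 7] -> [68, 160, 0, -120, -28] -> [61, 153, -7, -127, -35] -> [62, 154, -6, -126, -34]
  [-11, 13, 0, -21] -> [44, -52, 0, 84] -> [37, -59, -7, 77] -> [38, -58, -6, 78]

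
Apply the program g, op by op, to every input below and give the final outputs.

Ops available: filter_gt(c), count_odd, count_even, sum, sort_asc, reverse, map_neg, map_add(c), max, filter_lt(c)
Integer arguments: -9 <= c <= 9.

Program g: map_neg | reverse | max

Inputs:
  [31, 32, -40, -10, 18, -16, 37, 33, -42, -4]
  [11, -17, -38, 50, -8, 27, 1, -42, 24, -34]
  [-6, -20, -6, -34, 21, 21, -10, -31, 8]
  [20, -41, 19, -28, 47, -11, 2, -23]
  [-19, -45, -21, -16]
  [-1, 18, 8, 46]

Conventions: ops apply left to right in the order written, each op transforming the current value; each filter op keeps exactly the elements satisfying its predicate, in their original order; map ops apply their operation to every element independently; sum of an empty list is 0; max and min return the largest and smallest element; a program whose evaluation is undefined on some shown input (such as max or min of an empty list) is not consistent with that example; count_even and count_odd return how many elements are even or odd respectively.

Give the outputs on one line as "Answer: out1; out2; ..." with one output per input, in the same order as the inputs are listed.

Execution, op by op:
  [31, 32, -40, -10, 18, -16, 37, 33, -42, -4] -> [-31, -32, 40, 10, -18, 16, -37, -33, 42, 4] -> [4, 42, -33, -37, 16, -18, 10, 40, -32, -31] -> 42
  [11, -17, -38, 50, -8, 27, 1, -42, 24, -34] -> [-11, 17, 38, -50, 8, -27, -1, 42, -24, 34] -> [34, -24, 42, -1, -27, 8, -50, 38, 17, -11] -> 42
  [-6, -20, -6, -34, 21, 21, -10, -31, 8] -> [6, 20, 6, 34, -21, -21, 10, 31, -8] -> [-8, 31, 10, -21, -21, 34, 6, 20, 6] -> 34
  [20, -41, 19, -28, 47, -11, 2, -23] -> [-20, 41, -19, 28, -47, 11, -2, 23] -> [23, -2, 11, -47, 28, -19, 41, -20] -> 41
  [-19, -45, -21, -16] -> [19, 45, 21, 16] -> [16, 21, 45, 19] -> 45
  [-1, 18, 8, 46] -> [1, -18, -8, -46] -> [-46, -8, -18, 1] -> 1

42; 42; 34; 41; 45; 1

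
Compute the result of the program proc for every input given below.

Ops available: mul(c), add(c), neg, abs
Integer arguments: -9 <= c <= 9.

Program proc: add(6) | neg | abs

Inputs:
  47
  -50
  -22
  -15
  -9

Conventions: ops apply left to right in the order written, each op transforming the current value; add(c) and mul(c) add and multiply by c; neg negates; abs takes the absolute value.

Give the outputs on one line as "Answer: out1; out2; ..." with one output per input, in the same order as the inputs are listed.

Execution, op by op:
  47 -> 53 -> -53 -> 53
  -50 -> -44 -> 44 -> 44
  -22 -> -16 -> 16 -> 16
  -15 -> -9 -> 9 -> 9
  -9 -> -3 -> 3 -> 3

53; 44; 16; 9; 3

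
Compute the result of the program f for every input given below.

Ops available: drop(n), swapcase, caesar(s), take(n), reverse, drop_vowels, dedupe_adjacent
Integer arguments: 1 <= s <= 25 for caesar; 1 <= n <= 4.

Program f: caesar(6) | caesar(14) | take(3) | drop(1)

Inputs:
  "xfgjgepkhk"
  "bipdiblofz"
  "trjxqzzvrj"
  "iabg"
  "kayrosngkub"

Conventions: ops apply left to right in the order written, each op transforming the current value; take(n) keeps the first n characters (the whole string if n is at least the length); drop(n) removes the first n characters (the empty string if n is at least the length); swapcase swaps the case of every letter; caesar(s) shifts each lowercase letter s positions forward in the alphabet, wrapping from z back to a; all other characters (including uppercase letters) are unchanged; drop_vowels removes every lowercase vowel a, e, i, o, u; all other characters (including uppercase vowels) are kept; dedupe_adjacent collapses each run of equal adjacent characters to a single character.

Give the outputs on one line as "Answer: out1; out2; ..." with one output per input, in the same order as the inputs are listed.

"za"; "cj"; "ld"; "uv"; "us"

Execution, op by op:
  "xfgjgepkhk" -> "dlmpmkvqnq" -> "rzadayjebe" -> "rza" -> "za"
  "bipdiblofz" -> "hovjohrulf" -> "vcjxcvfizt" -> "vcj" -> "cj"
  "trjxqzzvrj" -> "zxpdwffbxp" -> "nldrkttpld" -> "nld" -> "ld"
  "iabg" -> "oghm" -> "cuva" -> "cuv" -> "uv"
  "kayrosngkub" -> "qgexuytmqah" -> "euslimhaeov" -> "eus" -> "us"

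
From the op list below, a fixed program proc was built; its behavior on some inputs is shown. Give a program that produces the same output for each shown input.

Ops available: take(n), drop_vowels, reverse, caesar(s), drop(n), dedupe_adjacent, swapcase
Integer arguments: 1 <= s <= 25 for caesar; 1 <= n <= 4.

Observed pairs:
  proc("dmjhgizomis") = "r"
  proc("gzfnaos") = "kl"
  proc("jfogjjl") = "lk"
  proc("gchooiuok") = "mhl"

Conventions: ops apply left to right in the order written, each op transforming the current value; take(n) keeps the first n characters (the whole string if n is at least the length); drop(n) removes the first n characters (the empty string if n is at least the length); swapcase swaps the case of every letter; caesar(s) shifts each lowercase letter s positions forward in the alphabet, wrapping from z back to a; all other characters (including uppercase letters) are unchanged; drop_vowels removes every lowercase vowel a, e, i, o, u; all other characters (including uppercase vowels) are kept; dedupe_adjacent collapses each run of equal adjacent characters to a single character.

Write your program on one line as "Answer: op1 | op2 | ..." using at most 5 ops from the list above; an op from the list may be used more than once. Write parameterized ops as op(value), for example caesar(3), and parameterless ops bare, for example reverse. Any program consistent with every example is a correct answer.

drop_vowels | caesar(5) | take(3) | drop_vowels | reverse

Check, running the answer program on each example:
  "dmjhgizomis" -> "dmjhgzms" -> "iromlerx" -> "iro" -> "r" -> "r"
  "gzfnaos" -> "gzfns" -> "leksx" -> "lek" -> "lk" -> "kl"
  "jfogjjl" -> "jfgjjl" -> "oklooq" -> "okl" -> "kl" -> "lk"
  "gchooiuok" -> "gchk" -> "lhmp" -> "lhm" -> "lhm" -> "mhl"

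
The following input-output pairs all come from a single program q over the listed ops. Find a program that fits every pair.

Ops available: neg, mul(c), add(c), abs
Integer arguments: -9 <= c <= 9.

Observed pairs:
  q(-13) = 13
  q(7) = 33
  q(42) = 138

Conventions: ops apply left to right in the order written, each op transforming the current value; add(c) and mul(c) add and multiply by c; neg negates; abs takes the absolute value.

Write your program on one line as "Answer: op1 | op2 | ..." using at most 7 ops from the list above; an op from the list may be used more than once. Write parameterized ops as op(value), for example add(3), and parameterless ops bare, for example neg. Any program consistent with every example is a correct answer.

add(7) | neg | mul(3) | add(2) | abs | add(-7)

Check, running the answer program on each example:
  -13 -> -6 -> 6 -> 18 -> 20 -> 20 -> 13
  7 -> 14 -> -14 -> -42 -> -40 -> 40 -> 33
  42 -> 49 -> -49 -> -147 -> -145 -> 145 -> 138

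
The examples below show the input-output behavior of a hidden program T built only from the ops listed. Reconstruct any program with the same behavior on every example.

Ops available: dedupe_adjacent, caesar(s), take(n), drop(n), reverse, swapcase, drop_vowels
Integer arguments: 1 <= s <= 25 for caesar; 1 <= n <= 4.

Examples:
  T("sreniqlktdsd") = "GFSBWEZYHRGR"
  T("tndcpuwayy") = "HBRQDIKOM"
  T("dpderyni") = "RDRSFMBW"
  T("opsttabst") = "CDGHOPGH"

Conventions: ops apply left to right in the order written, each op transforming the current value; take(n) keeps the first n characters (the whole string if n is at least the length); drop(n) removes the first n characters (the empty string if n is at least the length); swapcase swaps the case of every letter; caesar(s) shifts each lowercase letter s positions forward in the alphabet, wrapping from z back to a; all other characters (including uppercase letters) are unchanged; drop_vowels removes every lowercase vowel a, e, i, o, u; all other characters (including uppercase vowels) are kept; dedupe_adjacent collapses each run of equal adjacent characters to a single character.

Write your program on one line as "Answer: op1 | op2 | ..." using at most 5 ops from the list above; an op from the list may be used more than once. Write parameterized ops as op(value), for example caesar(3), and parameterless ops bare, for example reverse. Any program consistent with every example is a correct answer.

caesar(14) | swapcase | reverse | dedupe_adjacent | reverse

Check, running the answer program on each example:
  "sreniqlktdsd" -> "gfsbwezyhrgr" -> "GFSBWEZYHRGR" -> "RGRHYZEWBSFG" -> "RGRHYZEWBSFG" -> "GFSBWEZYHRGR"
  "tndcpuwayy" -> "hbrqdikomm" -> "HBRQDIKOMM" -> "MMOKIDQRBH" -> "MOKIDQRBH" -> "HBRQDIKOM"
  "dpderyni" -> "rdrsfmbw" -> "RDRSFMBW" -> "WBMFSRDR" -> "WBMFSRDR" -> "RDRSFMBW"
  "opsttabst" -> "cdghhopgh" -> "CDGHHOPGH" -> "HGPOHHGDC" -> "HGPOHGDC" -> "CDGHOPGH"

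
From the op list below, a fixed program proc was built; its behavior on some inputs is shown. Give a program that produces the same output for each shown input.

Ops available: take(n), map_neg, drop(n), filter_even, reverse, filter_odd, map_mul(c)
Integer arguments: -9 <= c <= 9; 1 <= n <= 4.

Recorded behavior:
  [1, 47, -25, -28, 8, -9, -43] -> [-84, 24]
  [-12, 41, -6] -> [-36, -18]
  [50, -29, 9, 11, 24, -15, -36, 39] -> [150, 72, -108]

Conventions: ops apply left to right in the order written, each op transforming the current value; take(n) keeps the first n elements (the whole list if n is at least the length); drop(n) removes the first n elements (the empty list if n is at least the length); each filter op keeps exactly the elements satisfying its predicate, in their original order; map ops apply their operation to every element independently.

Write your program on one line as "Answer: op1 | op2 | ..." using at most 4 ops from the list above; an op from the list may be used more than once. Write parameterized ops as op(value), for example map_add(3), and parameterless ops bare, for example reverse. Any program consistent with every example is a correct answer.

map_neg | map_mul(-3) | filter_even

Check, running the answer program on each example:
  [1, 47, -25, -28, 8, -9, -43] -> [-1, -47, 25, 28, -8, 9, 43] -> [3, 141, -75, -84, 24, -27, -129] -> [-84, 24]
  [-12, 41, -6] -> [12, -41, 6] -> [-36, 123, -18] -> [-36, -18]
  [50, -29, 9, 11, 24, -15, -36, 39] -> [-50, 29, -9, -11, -24, 15, 36, -39] -> [150, -87, 27, 33, 72, -45, -108, 117] -> [150, 72, -108]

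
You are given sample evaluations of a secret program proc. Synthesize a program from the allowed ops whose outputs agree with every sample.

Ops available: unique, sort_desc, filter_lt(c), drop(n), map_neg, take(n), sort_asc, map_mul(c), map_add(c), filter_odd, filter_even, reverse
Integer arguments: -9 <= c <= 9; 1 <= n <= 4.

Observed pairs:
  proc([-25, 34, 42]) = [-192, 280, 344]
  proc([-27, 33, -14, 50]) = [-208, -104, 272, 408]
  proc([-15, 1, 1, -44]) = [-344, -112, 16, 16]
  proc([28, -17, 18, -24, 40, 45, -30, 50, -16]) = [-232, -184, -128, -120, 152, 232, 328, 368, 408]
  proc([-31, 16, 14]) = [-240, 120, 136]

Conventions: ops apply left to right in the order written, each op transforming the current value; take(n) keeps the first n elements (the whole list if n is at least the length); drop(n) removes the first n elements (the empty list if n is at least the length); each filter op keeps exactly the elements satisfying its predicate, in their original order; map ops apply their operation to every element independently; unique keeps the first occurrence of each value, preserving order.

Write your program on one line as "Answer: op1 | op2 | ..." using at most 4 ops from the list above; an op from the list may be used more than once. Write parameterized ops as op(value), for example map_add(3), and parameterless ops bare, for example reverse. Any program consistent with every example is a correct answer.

map_mul(-2) | map_mul(-4) | sort_asc | map_add(8)

Check, running the answer program on each example:
  [-25, 34, 42] -> [50, -68, -84] -> [-200, 272, 336] -> [-200, 272, 336] -> [-192, 280, 344]
  [-27, 33, -14, 50] -> [54, -66, 28, -100] -> [-216, 264, -112, 400] -> [-216, -112, 264, 400] -> [-208, -104, 272, 408]
  [-15, 1, 1, -44] -> [30, -2, -2, 88] -> [-120, 8, 8, -352] -> [-352, -120, 8, 8] -> [-344, -112, 16, 16]
  [28, -17, 18, -24, 40, 45, -30, 50, -16] -> [-56, 34, -36, 48, -80, -90, 60, -100, 32] -> [224, -136, 144, -192, 320, 360, -240, 400, -128] -> [-240, -192, -136, -128, 144, 224, 320, 360, 400] -> [-232, -184, -128, -120, 152, 232, 328, 368, 408]
  [-31, 16, 14] -> [62, -32, -28] -> [-248, 128, 112] -> [-248, 112, 128] -> [-240, 120, 136]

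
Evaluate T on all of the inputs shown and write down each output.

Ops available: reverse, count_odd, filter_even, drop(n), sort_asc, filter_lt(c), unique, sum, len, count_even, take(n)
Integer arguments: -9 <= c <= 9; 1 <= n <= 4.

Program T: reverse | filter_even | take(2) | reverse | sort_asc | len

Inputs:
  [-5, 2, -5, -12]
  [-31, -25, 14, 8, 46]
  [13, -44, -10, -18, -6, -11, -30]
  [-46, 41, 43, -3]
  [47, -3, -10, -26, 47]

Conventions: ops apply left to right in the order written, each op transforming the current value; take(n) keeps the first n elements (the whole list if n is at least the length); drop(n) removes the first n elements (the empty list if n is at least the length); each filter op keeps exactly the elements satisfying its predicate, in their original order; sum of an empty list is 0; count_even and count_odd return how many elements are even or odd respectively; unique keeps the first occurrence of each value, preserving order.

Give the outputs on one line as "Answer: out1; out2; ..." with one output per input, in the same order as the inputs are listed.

2; 2; 2; 1; 2

Execution, op by op:
  [-5, 2, -5, -12] -> [-12, -5, 2, -5] -> [-12, 2] -> [-12, 2] -> [2, -12] -> [-12, 2] -> 2
  [-31, -25, 14, 8, 46] -> [46, 8, 14, -25, -31] -> [46, 8, 14] -> [46, 8] -> [8, 46] -> [8, 46] -> 2
  [13, -44, -10, -18, -6, -11, -30] -> [-30, -11, -6, -18, -10, -44, 13] -> [-30, -6, -18, -10, -44] -> [-30, -6] -> [-6, -30] -> [-30, -6] -> 2
  [-46, 41, 43, -3] -> [-3, 43, 41, -46] -> [-46] -> [-46] -> [-46] -> [-46] -> 1
  [47, -3, -10, -26, 47] -> [47, -26, -10, -3, 47] -> [-26, -10] -> [-26, -10] -> [-10, -26] -> [-26, -10] -> 2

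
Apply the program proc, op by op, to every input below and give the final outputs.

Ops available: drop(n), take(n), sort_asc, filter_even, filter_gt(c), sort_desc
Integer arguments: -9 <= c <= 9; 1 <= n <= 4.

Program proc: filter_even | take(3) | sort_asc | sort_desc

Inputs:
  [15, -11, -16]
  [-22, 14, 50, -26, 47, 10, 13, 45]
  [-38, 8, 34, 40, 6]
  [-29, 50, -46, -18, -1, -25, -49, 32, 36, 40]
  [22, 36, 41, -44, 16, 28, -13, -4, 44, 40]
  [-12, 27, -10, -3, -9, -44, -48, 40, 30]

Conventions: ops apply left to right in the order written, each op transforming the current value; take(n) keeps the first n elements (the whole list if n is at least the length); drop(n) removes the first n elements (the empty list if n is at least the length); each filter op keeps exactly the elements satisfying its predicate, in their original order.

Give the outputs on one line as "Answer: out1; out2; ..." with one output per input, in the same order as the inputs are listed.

Execution, op by op:
  [15, -11, -16] -> [-16] -> [-16] -> [-16] -> [-16]
  [-22, 14, 50, -26, 47, 10, 13, 45] -> [-22, 14, 50, -26, 10] -> [-22, 14, 50] -> [-22, 14, 50] -> [50, 14, -22]
  [-38, 8, 34, 40, 6] -> [-38, 8, 34, 40, 6] -> [-38, 8, 34] -> [-38, 8, 34] -> [34, 8, -38]
  [-29, 50, -46, -18, -1, -25, -49, 32, 36, 40] -> [50, -46, -18, 32, 36, 40] -> [50, -46, -18] -> [-46, -18, 50] -> [50, -18, -46]
  [22, 36, 41, -44, 16, 28, -13, -4, 44, 40] -> [22, 36, -44, 16, 28, -4, 44, 40] -> [22, 36, -44] -> [-44, 22, 36] -> [36, 22, -44]
  [-12, 27, -10, -3, -9, -44, -48, 40, 30] -> [-12, -10, -44, -48, 40, 30] -> [-12, -10, -44] -> [-44, -12, -10] -> [-10, -12, -44]

[-16]; [50, 14, -22]; [34, 8, -38]; [50, -18, -46]; [36, 22, -44]; [-10, -12, -44]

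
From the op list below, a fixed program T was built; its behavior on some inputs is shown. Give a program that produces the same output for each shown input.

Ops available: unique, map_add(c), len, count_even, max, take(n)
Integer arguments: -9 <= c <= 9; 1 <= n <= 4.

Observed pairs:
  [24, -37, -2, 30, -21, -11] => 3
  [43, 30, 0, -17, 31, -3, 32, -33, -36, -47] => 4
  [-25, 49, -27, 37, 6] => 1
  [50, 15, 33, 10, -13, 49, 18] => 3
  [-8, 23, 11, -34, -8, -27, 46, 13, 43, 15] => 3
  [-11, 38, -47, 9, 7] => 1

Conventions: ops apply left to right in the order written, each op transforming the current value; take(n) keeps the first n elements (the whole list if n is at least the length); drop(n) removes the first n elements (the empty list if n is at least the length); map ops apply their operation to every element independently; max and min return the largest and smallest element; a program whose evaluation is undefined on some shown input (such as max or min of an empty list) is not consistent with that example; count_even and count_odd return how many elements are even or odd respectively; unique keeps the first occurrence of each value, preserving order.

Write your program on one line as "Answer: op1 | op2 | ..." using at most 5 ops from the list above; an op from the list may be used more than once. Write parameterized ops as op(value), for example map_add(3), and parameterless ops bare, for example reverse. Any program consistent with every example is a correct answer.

map_add(8) | map_add(-2) | unique | count_even

Check, running the answer program on each example:
  [24, -37, -2, 30, -21, -11] -> [32, -29, 6, 38, -13, -3] -> [30, -31, 4, 36, -15, -5] -> [30, -31, 4, 36, -15, -5] -> 3
  [43, 30, 0, -17, 31, -3, 32, -33, -36, -47] -> [51, 38, 8, -9, 39, 5, 40, -25, -28, -39] -> [49, 36, 6, -11, 37, 3, 38, -27, -30, -41] -> [49, 36, 6, -11, 37, 3, 38, -27, -30, -41] -> 4
  [-25, 49, -27, 37, 6] -> [-17, 57, -19, 45, 14] -> [-19, 55, -21, 43, 12] -> [-19, 55, -21, 43, 12] -> 1
  [50, 15, 33, 10, -13, 49, 18] -> [58, 23, 41, 18, -5, 57, 26] -> [56, 21, 39, 16, -7, 55, 24] -> [56, 21, 39, 16, -7, 55, 24] -> 3
  [-8, 23, 11, -34, -8, -27, 46, 13, 43, 15] -> [0, 31, 19, -26, 0, -19, 54, 21, 51, 23] -> [-2, 29, 17, -28, -2, -21, 52, 19, 49, 21] -> [-2, 29, 17, -28, -21, 52, 19, 49, 21] -> 3
  [-11, 38, -47, 9, 7] -> [-3, 46, -39, 17, 15] -> [-5, 44, -41, 15, 13] -> [-5, 44, -41, 15, 13] -> 1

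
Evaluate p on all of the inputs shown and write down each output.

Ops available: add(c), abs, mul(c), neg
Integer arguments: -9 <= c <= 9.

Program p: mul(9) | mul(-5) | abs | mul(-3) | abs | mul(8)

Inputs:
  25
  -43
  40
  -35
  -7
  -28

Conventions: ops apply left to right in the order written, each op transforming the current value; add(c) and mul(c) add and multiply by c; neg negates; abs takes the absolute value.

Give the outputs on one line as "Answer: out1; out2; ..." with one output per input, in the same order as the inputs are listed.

Execution, op by op:
  25 -> 225 -> -1125 -> 1125 -> -3375 -> 3375 -> 27000
  -43 -> -387 -> 1935 -> 1935 -> -5805 -> 5805 -> 46440
  40 -> 360 -> -1800 -> 1800 -> -5400 -> 5400 -> 43200
  -35 -> -315 -> 1575 -> 1575 -> -4725 -> 4725 -> 37800
  -7 -> -63 -> 315 -> 315 -> -945 -> 945 -> 7560
  -28 -> -252 -> 1260 -> 1260 -> -3780 -> 3780 -> 30240

27000; 46440; 43200; 37800; 7560; 30240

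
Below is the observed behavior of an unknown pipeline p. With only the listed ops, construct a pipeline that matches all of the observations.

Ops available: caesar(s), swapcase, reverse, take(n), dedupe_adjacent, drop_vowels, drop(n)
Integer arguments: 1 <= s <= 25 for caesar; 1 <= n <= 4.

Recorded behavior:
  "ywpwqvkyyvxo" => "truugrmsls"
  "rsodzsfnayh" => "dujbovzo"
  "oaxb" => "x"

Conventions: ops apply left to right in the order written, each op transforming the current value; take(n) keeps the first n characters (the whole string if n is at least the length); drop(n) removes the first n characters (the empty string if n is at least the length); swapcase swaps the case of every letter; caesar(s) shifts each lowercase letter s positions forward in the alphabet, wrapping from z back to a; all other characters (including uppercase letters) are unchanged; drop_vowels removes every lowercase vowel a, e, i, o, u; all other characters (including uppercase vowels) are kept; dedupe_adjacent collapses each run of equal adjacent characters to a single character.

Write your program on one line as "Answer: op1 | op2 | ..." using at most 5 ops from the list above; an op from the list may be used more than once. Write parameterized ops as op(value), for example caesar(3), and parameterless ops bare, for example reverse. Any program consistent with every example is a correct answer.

drop_vowels | caesar(22) | drop(1) | reverse

Check, running the answer program on each example:
  "ywpwqvkyyvxo" -> "ywpwqvkyyvx" -> "uslsmrguurt" -> "slsmrguurt" -> "truugrmsls"
  "rsodzsfnayh" -> "rsdzsfnyh" -> "nozvobjud" -> "ozvobjud" -> "dujbovzo"
  "oaxb" -> "xb" -> "tx" -> "x" -> "x"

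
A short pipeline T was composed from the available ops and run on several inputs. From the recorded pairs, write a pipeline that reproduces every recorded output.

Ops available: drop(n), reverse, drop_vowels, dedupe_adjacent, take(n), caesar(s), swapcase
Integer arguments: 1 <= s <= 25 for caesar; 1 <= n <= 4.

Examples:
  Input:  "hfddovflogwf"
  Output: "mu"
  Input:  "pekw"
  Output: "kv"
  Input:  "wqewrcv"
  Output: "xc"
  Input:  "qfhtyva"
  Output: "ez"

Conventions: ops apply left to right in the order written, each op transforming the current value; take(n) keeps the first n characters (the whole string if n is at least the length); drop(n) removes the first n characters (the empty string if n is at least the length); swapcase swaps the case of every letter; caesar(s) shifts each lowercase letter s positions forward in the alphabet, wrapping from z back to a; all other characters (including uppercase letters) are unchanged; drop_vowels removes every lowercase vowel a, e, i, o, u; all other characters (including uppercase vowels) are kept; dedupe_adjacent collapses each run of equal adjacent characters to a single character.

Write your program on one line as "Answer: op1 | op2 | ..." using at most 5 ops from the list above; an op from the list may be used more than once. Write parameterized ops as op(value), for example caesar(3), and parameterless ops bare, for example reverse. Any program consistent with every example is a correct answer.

caesar(6) | reverse | take(4) | drop(2)

Check, running the answer program on each example:
  "hfddovflogwf" -> "nljjublrumcl" -> "lcmurlbujjln" -> "lcmu" -> "mu"
  "pekw" -> "vkqc" -> "cqkv" -> "cqkv" -> "kv"
  "wqewrcv" -> "cwkcxib" -> "bixckwc" -> "bixc" -> "xc"
  "qfhtyva" -> "wlnzebg" -> "gbeznlw" -> "gbez" -> "ez"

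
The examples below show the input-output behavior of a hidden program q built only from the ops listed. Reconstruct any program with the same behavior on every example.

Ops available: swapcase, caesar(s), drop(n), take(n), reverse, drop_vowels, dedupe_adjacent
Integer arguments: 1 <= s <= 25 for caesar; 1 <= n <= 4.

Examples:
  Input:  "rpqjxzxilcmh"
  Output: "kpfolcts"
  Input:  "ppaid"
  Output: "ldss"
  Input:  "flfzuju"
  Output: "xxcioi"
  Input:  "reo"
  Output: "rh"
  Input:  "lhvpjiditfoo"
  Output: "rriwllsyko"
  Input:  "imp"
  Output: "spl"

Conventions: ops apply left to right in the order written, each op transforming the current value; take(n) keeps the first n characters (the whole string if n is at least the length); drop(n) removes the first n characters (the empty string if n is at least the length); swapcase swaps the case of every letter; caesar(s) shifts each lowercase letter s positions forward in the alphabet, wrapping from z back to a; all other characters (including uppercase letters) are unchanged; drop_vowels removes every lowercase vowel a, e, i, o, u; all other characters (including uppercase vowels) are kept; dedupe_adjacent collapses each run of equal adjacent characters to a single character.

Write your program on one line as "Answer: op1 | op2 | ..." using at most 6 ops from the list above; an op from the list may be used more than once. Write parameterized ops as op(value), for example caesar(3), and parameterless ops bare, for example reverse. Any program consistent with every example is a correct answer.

caesar(8) | reverse | caesar(9) | drop_vowels | caesar(6) | caesar(6)

Check, running the answer program on each example:
  "rpqjxzxilcmh" -> "zxyrfhfqtkup" -> "puktqfhfryxz" -> "ydtczoqoahgi" -> "ydtczqhg" -> "ejzifwnm" -> "kpfolcts"
  "ppaid" -> "xxiql" -> "lqixx" -> "uzrgg" -> "zrgg" -> "fxmm" -> "ldss"
  "flfzuju" -> "ntnhcrc" -> "crchntn" -> "lalqwcw" -> "llqwcw" -> "rrwcic" -> "xxcioi"
  "reo" -> "zmw" -> "wmz" -> "fvi" -> "fv" -> "lb" -> "rh"
  "lhvpjiditfoo" -> "tpdxrqlqbnww" -> "wwnbqlqrxdpt" -> "ffwkzuzagmyc" -> "ffwkzzgmyc" -> "llcqffmsei" -> "rriwllsyko"
  "imp" -> "qux" -> "xuq" -> "gdz" -> "gdz" -> "mjf" -> "spl"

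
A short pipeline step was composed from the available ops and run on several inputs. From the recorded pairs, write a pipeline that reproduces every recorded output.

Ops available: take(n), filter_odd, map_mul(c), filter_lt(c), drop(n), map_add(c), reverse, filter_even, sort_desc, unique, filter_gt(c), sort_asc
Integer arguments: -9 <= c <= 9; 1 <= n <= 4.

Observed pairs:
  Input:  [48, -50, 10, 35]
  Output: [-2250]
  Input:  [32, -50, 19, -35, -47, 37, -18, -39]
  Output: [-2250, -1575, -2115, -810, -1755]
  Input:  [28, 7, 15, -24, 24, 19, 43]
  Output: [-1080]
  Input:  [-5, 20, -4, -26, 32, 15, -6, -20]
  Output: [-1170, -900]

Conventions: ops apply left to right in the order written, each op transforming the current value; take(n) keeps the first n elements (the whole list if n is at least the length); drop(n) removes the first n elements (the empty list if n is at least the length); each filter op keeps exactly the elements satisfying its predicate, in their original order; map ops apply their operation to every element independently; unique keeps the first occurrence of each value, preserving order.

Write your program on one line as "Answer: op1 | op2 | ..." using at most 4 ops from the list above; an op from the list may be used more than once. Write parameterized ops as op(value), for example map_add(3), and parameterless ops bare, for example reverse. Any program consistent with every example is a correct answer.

filter_lt(-9) | map_mul(9) | map_mul(5)

Check, running the answer program on each example:
  [48, -50, 10, 35] -> [-50] -> [-450] -> [-2250]
  [32, -50, 19, -35, -47, 37, -18, -39] -> [-50, -35, -47, -18, -39] -> [-450, -315, -423, -162, -351] -> [-2250, -1575, -2115, -810, -1755]
  [28, 7, 15, -24, 24, 19, 43] -> [-24] -> [-216] -> [-1080]
  [-5, 20, -4, -26, 32, 15, -6, -20] -> [-26, -20] -> [-234, -180] -> [-1170, -900]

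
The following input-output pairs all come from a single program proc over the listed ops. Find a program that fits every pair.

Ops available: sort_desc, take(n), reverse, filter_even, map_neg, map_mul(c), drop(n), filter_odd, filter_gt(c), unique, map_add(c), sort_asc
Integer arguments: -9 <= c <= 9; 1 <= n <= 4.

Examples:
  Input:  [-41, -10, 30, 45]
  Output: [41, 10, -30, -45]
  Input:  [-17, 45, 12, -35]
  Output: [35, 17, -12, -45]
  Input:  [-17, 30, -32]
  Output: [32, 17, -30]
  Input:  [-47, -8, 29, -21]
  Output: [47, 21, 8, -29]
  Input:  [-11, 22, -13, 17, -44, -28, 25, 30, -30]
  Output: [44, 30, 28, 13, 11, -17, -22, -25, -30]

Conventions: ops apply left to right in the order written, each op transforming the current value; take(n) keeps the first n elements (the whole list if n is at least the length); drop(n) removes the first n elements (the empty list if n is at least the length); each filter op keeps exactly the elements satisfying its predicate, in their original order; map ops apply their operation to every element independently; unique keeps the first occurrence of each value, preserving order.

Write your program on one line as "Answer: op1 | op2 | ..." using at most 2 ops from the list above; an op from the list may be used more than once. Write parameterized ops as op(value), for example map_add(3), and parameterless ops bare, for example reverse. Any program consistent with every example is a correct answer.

sort_asc | map_neg

Check, running the answer program on each example:
  [-41, -10, 30, 45] -> [-41, -10, 30, 45] -> [41, 10, -30, -45]
  [-17, 45, 12, -35] -> [-35, -17, 12, 45] -> [35, 17, -12, -45]
  [-17, 30, -32] -> [-32, -17, 30] -> [32, 17, -30]
  [-47, -8, 29, -21] -> [-47, -21, -8, 29] -> [47, 21, 8, -29]
  [-11, 22, -13, 17, -44, -28, 25, 30, -30] -> [-44, -30, -28, -13, -11, 17, 22, 25, 30] -> [44, 30, 28, 13, 11, -17, -22, -25, -30]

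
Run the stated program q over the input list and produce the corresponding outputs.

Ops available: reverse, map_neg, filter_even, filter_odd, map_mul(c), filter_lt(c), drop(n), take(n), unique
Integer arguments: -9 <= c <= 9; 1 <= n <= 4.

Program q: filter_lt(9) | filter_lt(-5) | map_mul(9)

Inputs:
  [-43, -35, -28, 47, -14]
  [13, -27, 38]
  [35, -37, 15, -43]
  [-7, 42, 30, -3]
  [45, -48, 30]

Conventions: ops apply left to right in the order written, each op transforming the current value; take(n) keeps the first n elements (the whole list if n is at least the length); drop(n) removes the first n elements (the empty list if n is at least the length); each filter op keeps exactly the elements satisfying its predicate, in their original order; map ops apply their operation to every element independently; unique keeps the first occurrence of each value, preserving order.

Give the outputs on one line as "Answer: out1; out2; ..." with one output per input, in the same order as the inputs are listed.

[-387, -315, -252, -126]; [-243]; [-333, -387]; [-63]; [-432]

Execution, op by op:
  [-43, -35, -28, 47, -14] -> [-43, -35, -28, -14] -> [-43, -35, -28, -14] -> [-387, -315, -252, -126]
  [13, -27, 38] -> [-27] -> [-27] -> [-243]
  [35, -37, 15, -43] -> [-37, -43] -> [-37, -43] -> [-333, -387]
  [-7, 42, 30, -3] -> [-7, -3] -> [-7] -> [-63]
  [45, -48, 30] -> [-48] -> [-48] -> [-432]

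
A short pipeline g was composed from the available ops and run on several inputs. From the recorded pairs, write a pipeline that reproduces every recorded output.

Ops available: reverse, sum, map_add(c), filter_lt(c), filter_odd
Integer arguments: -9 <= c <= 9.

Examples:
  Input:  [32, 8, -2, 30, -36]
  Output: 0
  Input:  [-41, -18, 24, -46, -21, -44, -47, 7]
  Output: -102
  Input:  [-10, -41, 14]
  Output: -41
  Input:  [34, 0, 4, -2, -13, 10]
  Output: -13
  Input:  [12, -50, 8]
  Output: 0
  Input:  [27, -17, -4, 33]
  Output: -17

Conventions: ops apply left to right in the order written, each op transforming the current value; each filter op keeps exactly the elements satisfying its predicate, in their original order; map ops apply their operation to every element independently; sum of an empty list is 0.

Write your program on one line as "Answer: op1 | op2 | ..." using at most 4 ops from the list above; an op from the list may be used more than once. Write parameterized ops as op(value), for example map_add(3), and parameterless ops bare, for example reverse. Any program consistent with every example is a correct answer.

reverse | filter_odd | filter_lt(8) | sum

Check, running the answer program on each example:
  [32, 8, -2, 30, -36] -> [-36, 30, -2, 8, 32] -> [] -> [] -> 0
  [-41, -18, 24, -46, -21, -44, -47, 7] -> [7, -47, -44, -21, -46, 24, -18, -41] -> [7, -47, -21, -41] -> [7, -47, -21, -41] -> -102
  [-10, -41, 14] -> [14, -41, -10] -> [-41] -> [-41] -> -41
  [34, 0, 4, -2, -13, 10] -> [10, -13, -2, 4, 0, 34] -> [-13] -> [-13] -> -13
  [12, -50, 8] -> [8, -50, 12] -> [] -> [] -> 0
  [27, -17, -4, 33] -> [33, -4, -17, 27] -> [33, -17, 27] -> [-17] -> -17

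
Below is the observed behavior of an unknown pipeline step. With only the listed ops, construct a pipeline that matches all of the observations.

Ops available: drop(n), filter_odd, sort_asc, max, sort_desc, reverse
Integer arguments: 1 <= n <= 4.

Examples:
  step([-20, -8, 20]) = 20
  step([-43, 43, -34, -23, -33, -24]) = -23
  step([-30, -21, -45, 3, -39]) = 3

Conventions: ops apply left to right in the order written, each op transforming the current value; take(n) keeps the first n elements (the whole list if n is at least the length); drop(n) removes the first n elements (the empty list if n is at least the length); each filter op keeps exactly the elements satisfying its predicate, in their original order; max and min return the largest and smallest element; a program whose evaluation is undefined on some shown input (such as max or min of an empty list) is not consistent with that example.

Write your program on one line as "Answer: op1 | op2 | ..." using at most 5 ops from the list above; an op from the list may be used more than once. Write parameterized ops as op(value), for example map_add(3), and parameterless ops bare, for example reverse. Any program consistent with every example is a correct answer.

drop(2) | sort_asc | reverse | max

Check, running the answer program on each example:
  [-20, -8, 20] -> [20] -> [20] -> [20] -> 20
  [-43, 43, -34, -23, -33, -24] -> [-34, -23, -33, -24] -> [-34, -33, -24, -23] -> [-23, -24, -33, -34] -> -23
  [-30, -21, -45, 3, -39] -> [-45, 3, -39] -> [-45, -39, 3] -> [3, -39, -45] -> 3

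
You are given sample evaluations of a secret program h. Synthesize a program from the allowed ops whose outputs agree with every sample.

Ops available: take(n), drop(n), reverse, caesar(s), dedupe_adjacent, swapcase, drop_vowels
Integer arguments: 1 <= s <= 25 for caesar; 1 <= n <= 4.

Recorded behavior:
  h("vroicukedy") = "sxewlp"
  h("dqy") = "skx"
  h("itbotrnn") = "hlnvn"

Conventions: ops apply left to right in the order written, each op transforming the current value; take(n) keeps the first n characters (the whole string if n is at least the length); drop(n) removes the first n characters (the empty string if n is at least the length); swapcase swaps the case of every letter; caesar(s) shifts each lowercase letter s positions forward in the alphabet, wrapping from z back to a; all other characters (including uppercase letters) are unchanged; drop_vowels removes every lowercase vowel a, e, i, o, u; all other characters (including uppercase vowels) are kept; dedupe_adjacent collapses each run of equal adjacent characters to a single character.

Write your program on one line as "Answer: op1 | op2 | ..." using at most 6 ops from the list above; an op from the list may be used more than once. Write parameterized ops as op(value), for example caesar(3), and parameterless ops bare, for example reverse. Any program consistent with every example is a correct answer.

dedupe_adjacent | drop_vowels | reverse | caesar(9) | caesar(11)

Check, running the answer program on each example:
  "vroicukedy" -> "vroicukedy" -> "vrckdy" -> "ydkcrv" -> "hmtlae" -> "sxewlp"
  "dqy" -> "dqy" -> "dqy" -> "yqd" -> "hzm" -> "skx"
  "itbotrnn" -> "itbotrn" -> "tbtrn" -> "nrtbt" -> "wackc" -> "hlnvn"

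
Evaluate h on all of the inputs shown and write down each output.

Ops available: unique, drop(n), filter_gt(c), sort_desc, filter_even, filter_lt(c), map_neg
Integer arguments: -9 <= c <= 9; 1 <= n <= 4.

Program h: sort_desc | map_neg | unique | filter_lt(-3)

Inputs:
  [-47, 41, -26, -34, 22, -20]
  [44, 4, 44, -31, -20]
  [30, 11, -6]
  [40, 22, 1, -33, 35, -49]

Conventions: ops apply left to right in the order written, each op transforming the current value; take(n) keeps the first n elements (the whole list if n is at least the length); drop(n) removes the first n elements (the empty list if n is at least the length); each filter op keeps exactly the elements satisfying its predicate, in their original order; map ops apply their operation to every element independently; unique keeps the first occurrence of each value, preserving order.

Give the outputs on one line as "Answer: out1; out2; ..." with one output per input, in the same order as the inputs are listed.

[-41, -22]; [-44, -4]; [-30, -11]; [-40, -35, -22]

Execution, op by op:
  [-47, 41, -26, -34, 22, -20] -> [41, 22, -20, -26, -34, -47] -> [-41, -22, 20, 26, 34, 47] -> [-41, -22, 20, 26, 34, 47] -> [-41, -22]
  [44, 4, 44, -31, -20] -> [44, 44, 4, -20, -31] -> [-44, -44, -4, 20, 31] -> [-44, -4, 20, 31] -> [-44, -4]
  [30, 11, -6] -> [30, 11, -6] -> [-30, -11, 6] -> [-30, -11, 6] -> [-30, -11]
  [40, 22, 1, -33, 35, -49] -> [40, 35, 22, 1, -33, -49] -> [-40, -35, -22, -1, 33, 49] -> [-40, -35, -22, -1, 33, 49] -> [-40, -35, -22]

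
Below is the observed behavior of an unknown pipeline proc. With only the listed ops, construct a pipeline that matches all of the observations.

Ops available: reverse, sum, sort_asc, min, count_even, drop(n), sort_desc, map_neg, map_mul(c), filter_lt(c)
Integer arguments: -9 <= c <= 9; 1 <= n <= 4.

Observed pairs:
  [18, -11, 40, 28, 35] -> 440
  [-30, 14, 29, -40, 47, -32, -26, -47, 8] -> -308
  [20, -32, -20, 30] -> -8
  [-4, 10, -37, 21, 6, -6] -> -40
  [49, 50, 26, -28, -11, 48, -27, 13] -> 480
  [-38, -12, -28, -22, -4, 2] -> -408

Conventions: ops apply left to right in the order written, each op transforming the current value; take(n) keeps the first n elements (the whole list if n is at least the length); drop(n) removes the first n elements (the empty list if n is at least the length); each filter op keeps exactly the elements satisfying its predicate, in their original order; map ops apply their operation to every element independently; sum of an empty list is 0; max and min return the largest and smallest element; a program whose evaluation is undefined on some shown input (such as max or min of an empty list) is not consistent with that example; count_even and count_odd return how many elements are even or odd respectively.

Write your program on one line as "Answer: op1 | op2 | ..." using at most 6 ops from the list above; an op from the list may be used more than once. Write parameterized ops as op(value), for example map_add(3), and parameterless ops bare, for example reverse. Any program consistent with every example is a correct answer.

map_mul(4) | map_neg | reverse | map_neg | sum

Check, running the answer program on each example:
  [18, -11, 40, 28, 35] -> [72, -44, 160, 112, 140] -> [-72, 44, -160, -112, -140] -> [-140, -112, -160, 44, -72] -> [140, 112, 160, -44, 72] -> 440
  [-30, 14, 29, -40, 47, -32, -26, -47, 8] -> [-120, 56, 116, -160, 188, -128, -104, -188, 32] -> [120, -56, -116, 160, -188, 128, 104, 188, -32] -> [-32, 188, 104, 128, -188, 160, -116, -56, 120] -> [32, -188, -104, -128, 188, -160, 116, 56, -120] -> -308
  [20, -32, -20, 30] -> [80, -128, -80, 120] -> [-80, 128, 80, -120] -> [-120, 80, 128, -80] -> [120, -80, -128, 80] -> -8
  [-4, 10, -37, 21, 6, -6] -> [-16, 40, -148, 84, 24, -24] -> [16, -40, 148, -84, -24, 24] -> [24, -24, -84, 148, -40, 16] -> [-24, 24, 84, -148, 40, -16] -> -40
  [49, 50, 26, -28, -11, 48, -27, 13] -> [196, 200, 104, -112, -44, 192, -108, 52] -> [-196, -200, -104, 112, 44, -192, 108, -52] -> [-52, 108, -192, 44, 112, -104, -200, -196] -> [52, -108, 192, -44, -112, 104, 200, 196] -> 480
  [-38, -12, -28, -22, -4, 2] -> [-152, -48, -112, -88, -16, 8] -> [152, 48, 112, 88, 16, -8] -> [-8, 16, 88, 112, 48, 152] -> [8, -16, -88, -112, -48, -152] -> -408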